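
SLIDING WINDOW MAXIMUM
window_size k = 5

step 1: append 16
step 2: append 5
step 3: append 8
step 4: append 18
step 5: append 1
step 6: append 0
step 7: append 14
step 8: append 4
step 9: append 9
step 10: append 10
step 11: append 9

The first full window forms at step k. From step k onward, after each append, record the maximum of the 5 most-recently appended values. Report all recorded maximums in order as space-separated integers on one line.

step 1: append 16 -> window=[16] (not full yet)
step 2: append 5 -> window=[16, 5] (not full yet)
step 3: append 8 -> window=[16, 5, 8] (not full yet)
step 4: append 18 -> window=[16, 5, 8, 18] (not full yet)
step 5: append 1 -> window=[16, 5, 8, 18, 1] -> max=18
step 6: append 0 -> window=[5, 8, 18, 1, 0] -> max=18
step 7: append 14 -> window=[8, 18, 1, 0, 14] -> max=18
step 8: append 4 -> window=[18, 1, 0, 14, 4] -> max=18
step 9: append 9 -> window=[1, 0, 14, 4, 9] -> max=14
step 10: append 10 -> window=[0, 14, 4, 9, 10] -> max=14
step 11: append 9 -> window=[14, 4, 9, 10, 9] -> max=14

Answer: 18 18 18 18 14 14 14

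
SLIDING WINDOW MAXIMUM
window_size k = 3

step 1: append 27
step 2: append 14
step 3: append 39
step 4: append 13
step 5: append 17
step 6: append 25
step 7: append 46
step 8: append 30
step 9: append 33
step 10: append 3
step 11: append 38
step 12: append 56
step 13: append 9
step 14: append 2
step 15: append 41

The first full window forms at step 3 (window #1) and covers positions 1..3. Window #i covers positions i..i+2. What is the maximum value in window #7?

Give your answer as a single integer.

step 1: append 27 -> window=[27] (not full yet)
step 2: append 14 -> window=[27, 14] (not full yet)
step 3: append 39 -> window=[27, 14, 39] -> max=39
step 4: append 13 -> window=[14, 39, 13] -> max=39
step 5: append 17 -> window=[39, 13, 17] -> max=39
step 6: append 25 -> window=[13, 17, 25] -> max=25
step 7: append 46 -> window=[17, 25, 46] -> max=46
step 8: append 30 -> window=[25, 46, 30] -> max=46
step 9: append 33 -> window=[46, 30, 33] -> max=46
Window #7 max = 46

Answer: 46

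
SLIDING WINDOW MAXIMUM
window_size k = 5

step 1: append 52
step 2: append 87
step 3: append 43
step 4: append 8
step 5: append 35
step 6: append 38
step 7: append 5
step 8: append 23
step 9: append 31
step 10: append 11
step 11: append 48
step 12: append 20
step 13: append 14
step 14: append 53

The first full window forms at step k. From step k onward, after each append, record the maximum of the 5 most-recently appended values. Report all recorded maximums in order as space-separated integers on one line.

Answer: 87 87 43 38 38 38 48 48 48 53

Derivation:
step 1: append 52 -> window=[52] (not full yet)
step 2: append 87 -> window=[52, 87] (not full yet)
step 3: append 43 -> window=[52, 87, 43] (not full yet)
step 4: append 8 -> window=[52, 87, 43, 8] (not full yet)
step 5: append 35 -> window=[52, 87, 43, 8, 35] -> max=87
step 6: append 38 -> window=[87, 43, 8, 35, 38] -> max=87
step 7: append 5 -> window=[43, 8, 35, 38, 5] -> max=43
step 8: append 23 -> window=[8, 35, 38, 5, 23] -> max=38
step 9: append 31 -> window=[35, 38, 5, 23, 31] -> max=38
step 10: append 11 -> window=[38, 5, 23, 31, 11] -> max=38
step 11: append 48 -> window=[5, 23, 31, 11, 48] -> max=48
step 12: append 20 -> window=[23, 31, 11, 48, 20] -> max=48
step 13: append 14 -> window=[31, 11, 48, 20, 14] -> max=48
step 14: append 53 -> window=[11, 48, 20, 14, 53] -> max=53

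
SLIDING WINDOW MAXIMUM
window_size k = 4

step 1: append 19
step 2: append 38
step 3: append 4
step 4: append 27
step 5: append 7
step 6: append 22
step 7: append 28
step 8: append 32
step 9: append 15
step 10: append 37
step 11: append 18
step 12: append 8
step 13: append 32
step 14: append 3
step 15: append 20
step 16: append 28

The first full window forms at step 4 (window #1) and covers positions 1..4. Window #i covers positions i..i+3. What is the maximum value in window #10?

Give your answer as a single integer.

Answer: 37

Derivation:
step 1: append 19 -> window=[19] (not full yet)
step 2: append 38 -> window=[19, 38] (not full yet)
step 3: append 4 -> window=[19, 38, 4] (not full yet)
step 4: append 27 -> window=[19, 38, 4, 27] -> max=38
step 5: append 7 -> window=[38, 4, 27, 7] -> max=38
step 6: append 22 -> window=[4, 27, 7, 22] -> max=27
step 7: append 28 -> window=[27, 7, 22, 28] -> max=28
step 8: append 32 -> window=[7, 22, 28, 32] -> max=32
step 9: append 15 -> window=[22, 28, 32, 15] -> max=32
step 10: append 37 -> window=[28, 32, 15, 37] -> max=37
step 11: append 18 -> window=[32, 15, 37, 18] -> max=37
step 12: append 8 -> window=[15, 37, 18, 8] -> max=37
step 13: append 32 -> window=[37, 18, 8, 32] -> max=37
Window #10 max = 37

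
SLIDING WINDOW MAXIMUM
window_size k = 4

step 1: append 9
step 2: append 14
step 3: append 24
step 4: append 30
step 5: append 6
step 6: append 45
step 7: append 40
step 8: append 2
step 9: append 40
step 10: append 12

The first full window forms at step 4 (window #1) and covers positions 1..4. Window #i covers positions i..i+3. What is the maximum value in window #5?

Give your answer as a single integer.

step 1: append 9 -> window=[9] (not full yet)
step 2: append 14 -> window=[9, 14] (not full yet)
step 3: append 24 -> window=[9, 14, 24] (not full yet)
step 4: append 30 -> window=[9, 14, 24, 30] -> max=30
step 5: append 6 -> window=[14, 24, 30, 6] -> max=30
step 6: append 45 -> window=[24, 30, 6, 45] -> max=45
step 7: append 40 -> window=[30, 6, 45, 40] -> max=45
step 8: append 2 -> window=[6, 45, 40, 2] -> max=45
Window #5 max = 45

Answer: 45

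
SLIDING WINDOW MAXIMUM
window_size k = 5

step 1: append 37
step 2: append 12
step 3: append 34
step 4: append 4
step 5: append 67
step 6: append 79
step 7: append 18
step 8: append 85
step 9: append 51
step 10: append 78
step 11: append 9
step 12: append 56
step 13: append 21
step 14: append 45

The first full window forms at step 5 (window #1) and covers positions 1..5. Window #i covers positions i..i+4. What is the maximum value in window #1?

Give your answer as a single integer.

step 1: append 37 -> window=[37] (not full yet)
step 2: append 12 -> window=[37, 12] (not full yet)
step 3: append 34 -> window=[37, 12, 34] (not full yet)
step 4: append 4 -> window=[37, 12, 34, 4] (not full yet)
step 5: append 67 -> window=[37, 12, 34, 4, 67] -> max=67
Window #1 max = 67

Answer: 67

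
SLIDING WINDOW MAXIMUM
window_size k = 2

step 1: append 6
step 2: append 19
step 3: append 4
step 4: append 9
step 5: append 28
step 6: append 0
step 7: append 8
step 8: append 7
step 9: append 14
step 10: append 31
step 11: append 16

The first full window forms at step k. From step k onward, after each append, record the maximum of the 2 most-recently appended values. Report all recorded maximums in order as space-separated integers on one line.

step 1: append 6 -> window=[6] (not full yet)
step 2: append 19 -> window=[6, 19] -> max=19
step 3: append 4 -> window=[19, 4] -> max=19
step 4: append 9 -> window=[4, 9] -> max=9
step 5: append 28 -> window=[9, 28] -> max=28
step 6: append 0 -> window=[28, 0] -> max=28
step 7: append 8 -> window=[0, 8] -> max=8
step 8: append 7 -> window=[8, 7] -> max=8
step 9: append 14 -> window=[7, 14] -> max=14
step 10: append 31 -> window=[14, 31] -> max=31
step 11: append 16 -> window=[31, 16] -> max=31

Answer: 19 19 9 28 28 8 8 14 31 31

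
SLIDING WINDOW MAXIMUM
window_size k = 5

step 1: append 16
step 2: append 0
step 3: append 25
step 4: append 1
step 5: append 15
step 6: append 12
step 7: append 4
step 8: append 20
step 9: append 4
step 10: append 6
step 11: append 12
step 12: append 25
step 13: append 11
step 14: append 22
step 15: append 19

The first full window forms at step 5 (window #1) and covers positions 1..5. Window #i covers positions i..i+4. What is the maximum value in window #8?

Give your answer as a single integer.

Answer: 25

Derivation:
step 1: append 16 -> window=[16] (not full yet)
step 2: append 0 -> window=[16, 0] (not full yet)
step 3: append 25 -> window=[16, 0, 25] (not full yet)
step 4: append 1 -> window=[16, 0, 25, 1] (not full yet)
step 5: append 15 -> window=[16, 0, 25, 1, 15] -> max=25
step 6: append 12 -> window=[0, 25, 1, 15, 12] -> max=25
step 7: append 4 -> window=[25, 1, 15, 12, 4] -> max=25
step 8: append 20 -> window=[1, 15, 12, 4, 20] -> max=20
step 9: append 4 -> window=[15, 12, 4, 20, 4] -> max=20
step 10: append 6 -> window=[12, 4, 20, 4, 6] -> max=20
step 11: append 12 -> window=[4, 20, 4, 6, 12] -> max=20
step 12: append 25 -> window=[20, 4, 6, 12, 25] -> max=25
Window #8 max = 25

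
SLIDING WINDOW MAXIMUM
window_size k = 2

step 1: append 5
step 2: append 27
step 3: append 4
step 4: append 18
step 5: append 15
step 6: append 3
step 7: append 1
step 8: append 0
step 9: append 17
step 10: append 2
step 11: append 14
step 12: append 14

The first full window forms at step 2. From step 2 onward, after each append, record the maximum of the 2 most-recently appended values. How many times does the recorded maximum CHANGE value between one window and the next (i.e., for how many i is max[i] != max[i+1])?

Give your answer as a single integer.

step 1: append 5 -> window=[5] (not full yet)
step 2: append 27 -> window=[5, 27] -> max=27
step 3: append 4 -> window=[27, 4] -> max=27
step 4: append 18 -> window=[4, 18] -> max=18
step 5: append 15 -> window=[18, 15] -> max=18
step 6: append 3 -> window=[15, 3] -> max=15
step 7: append 1 -> window=[3, 1] -> max=3
step 8: append 0 -> window=[1, 0] -> max=1
step 9: append 17 -> window=[0, 17] -> max=17
step 10: append 2 -> window=[17, 2] -> max=17
step 11: append 14 -> window=[2, 14] -> max=14
step 12: append 14 -> window=[14, 14] -> max=14
Recorded maximums: 27 27 18 18 15 3 1 17 17 14 14
Changes between consecutive maximums: 6

Answer: 6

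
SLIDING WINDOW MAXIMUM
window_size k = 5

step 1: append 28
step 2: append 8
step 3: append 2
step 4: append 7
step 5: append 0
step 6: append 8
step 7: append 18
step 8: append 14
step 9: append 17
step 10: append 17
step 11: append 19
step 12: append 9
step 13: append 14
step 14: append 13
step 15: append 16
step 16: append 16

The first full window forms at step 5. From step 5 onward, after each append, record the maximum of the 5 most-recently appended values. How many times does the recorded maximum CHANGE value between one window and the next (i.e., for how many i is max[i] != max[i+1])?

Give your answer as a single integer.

step 1: append 28 -> window=[28] (not full yet)
step 2: append 8 -> window=[28, 8] (not full yet)
step 3: append 2 -> window=[28, 8, 2] (not full yet)
step 4: append 7 -> window=[28, 8, 2, 7] (not full yet)
step 5: append 0 -> window=[28, 8, 2, 7, 0] -> max=28
step 6: append 8 -> window=[8, 2, 7, 0, 8] -> max=8
step 7: append 18 -> window=[2, 7, 0, 8, 18] -> max=18
step 8: append 14 -> window=[7, 0, 8, 18, 14] -> max=18
step 9: append 17 -> window=[0, 8, 18, 14, 17] -> max=18
step 10: append 17 -> window=[8, 18, 14, 17, 17] -> max=18
step 11: append 19 -> window=[18, 14, 17, 17, 19] -> max=19
step 12: append 9 -> window=[14, 17, 17, 19, 9] -> max=19
step 13: append 14 -> window=[17, 17, 19, 9, 14] -> max=19
step 14: append 13 -> window=[17, 19, 9, 14, 13] -> max=19
step 15: append 16 -> window=[19, 9, 14, 13, 16] -> max=19
step 16: append 16 -> window=[9, 14, 13, 16, 16] -> max=16
Recorded maximums: 28 8 18 18 18 18 19 19 19 19 19 16
Changes between consecutive maximums: 4

Answer: 4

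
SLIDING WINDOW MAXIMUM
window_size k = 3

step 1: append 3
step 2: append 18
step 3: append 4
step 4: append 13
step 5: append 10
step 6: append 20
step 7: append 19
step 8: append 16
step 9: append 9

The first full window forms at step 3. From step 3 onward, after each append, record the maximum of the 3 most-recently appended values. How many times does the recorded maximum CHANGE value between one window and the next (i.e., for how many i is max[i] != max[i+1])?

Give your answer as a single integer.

step 1: append 3 -> window=[3] (not full yet)
step 2: append 18 -> window=[3, 18] (not full yet)
step 3: append 4 -> window=[3, 18, 4] -> max=18
step 4: append 13 -> window=[18, 4, 13] -> max=18
step 5: append 10 -> window=[4, 13, 10] -> max=13
step 6: append 20 -> window=[13, 10, 20] -> max=20
step 7: append 19 -> window=[10, 20, 19] -> max=20
step 8: append 16 -> window=[20, 19, 16] -> max=20
step 9: append 9 -> window=[19, 16, 9] -> max=19
Recorded maximums: 18 18 13 20 20 20 19
Changes between consecutive maximums: 3

Answer: 3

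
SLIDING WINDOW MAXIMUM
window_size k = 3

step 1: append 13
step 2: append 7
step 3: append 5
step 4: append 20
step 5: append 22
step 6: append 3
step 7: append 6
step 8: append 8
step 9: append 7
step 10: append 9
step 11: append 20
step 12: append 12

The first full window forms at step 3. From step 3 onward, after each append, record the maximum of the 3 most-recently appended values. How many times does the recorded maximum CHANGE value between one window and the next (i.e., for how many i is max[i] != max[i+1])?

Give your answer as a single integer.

step 1: append 13 -> window=[13] (not full yet)
step 2: append 7 -> window=[13, 7] (not full yet)
step 3: append 5 -> window=[13, 7, 5] -> max=13
step 4: append 20 -> window=[7, 5, 20] -> max=20
step 5: append 22 -> window=[5, 20, 22] -> max=22
step 6: append 3 -> window=[20, 22, 3] -> max=22
step 7: append 6 -> window=[22, 3, 6] -> max=22
step 8: append 8 -> window=[3, 6, 8] -> max=8
step 9: append 7 -> window=[6, 8, 7] -> max=8
step 10: append 9 -> window=[8, 7, 9] -> max=9
step 11: append 20 -> window=[7, 9, 20] -> max=20
step 12: append 12 -> window=[9, 20, 12] -> max=20
Recorded maximums: 13 20 22 22 22 8 8 9 20 20
Changes between consecutive maximums: 5

Answer: 5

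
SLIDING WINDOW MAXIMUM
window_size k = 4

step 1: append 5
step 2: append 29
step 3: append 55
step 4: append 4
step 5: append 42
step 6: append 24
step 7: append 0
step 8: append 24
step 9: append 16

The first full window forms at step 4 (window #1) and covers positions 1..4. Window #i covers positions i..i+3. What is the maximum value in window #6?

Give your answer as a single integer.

step 1: append 5 -> window=[5] (not full yet)
step 2: append 29 -> window=[5, 29] (not full yet)
step 3: append 55 -> window=[5, 29, 55] (not full yet)
step 4: append 4 -> window=[5, 29, 55, 4] -> max=55
step 5: append 42 -> window=[29, 55, 4, 42] -> max=55
step 6: append 24 -> window=[55, 4, 42, 24] -> max=55
step 7: append 0 -> window=[4, 42, 24, 0] -> max=42
step 8: append 24 -> window=[42, 24, 0, 24] -> max=42
step 9: append 16 -> window=[24, 0, 24, 16] -> max=24
Window #6 max = 24

Answer: 24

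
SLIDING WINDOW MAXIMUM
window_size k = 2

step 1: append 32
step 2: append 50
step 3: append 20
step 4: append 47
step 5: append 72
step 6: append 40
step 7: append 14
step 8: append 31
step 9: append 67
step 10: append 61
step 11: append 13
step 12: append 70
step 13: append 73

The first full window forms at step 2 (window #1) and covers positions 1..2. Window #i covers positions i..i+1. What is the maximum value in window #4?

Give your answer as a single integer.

Answer: 72

Derivation:
step 1: append 32 -> window=[32] (not full yet)
step 2: append 50 -> window=[32, 50] -> max=50
step 3: append 20 -> window=[50, 20] -> max=50
step 4: append 47 -> window=[20, 47] -> max=47
step 5: append 72 -> window=[47, 72] -> max=72
Window #4 max = 72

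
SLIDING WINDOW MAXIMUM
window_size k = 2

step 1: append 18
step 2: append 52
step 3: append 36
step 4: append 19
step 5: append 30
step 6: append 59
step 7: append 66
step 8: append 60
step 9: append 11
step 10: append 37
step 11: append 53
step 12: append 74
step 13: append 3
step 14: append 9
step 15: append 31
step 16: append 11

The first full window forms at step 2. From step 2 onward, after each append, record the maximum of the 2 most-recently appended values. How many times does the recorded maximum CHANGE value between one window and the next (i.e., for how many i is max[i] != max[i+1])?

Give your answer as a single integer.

step 1: append 18 -> window=[18] (not full yet)
step 2: append 52 -> window=[18, 52] -> max=52
step 3: append 36 -> window=[52, 36] -> max=52
step 4: append 19 -> window=[36, 19] -> max=36
step 5: append 30 -> window=[19, 30] -> max=30
step 6: append 59 -> window=[30, 59] -> max=59
step 7: append 66 -> window=[59, 66] -> max=66
step 8: append 60 -> window=[66, 60] -> max=66
step 9: append 11 -> window=[60, 11] -> max=60
step 10: append 37 -> window=[11, 37] -> max=37
step 11: append 53 -> window=[37, 53] -> max=53
step 12: append 74 -> window=[53, 74] -> max=74
step 13: append 3 -> window=[74, 3] -> max=74
step 14: append 9 -> window=[3, 9] -> max=9
step 15: append 31 -> window=[9, 31] -> max=31
step 16: append 11 -> window=[31, 11] -> max=31
Recorded maximums: 52 52 36 30 59 66 66 60 37 53 74 74 9 31 31
Changes between consecutive maximums: 10

Answer: 10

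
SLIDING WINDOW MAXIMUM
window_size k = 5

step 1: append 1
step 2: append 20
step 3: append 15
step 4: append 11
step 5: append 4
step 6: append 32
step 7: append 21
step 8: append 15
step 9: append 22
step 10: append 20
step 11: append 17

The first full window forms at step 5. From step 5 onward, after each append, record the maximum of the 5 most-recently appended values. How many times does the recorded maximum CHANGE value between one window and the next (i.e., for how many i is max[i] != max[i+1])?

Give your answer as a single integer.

step 1: append 1 -> window=[1] (not full yet)
step 2: append 20 -> window=[1, 20] (not full yet)
step 3: append 15 -> window=[1, 20, 15] (not full yet)
step 4: append 11 -> window=[1, 20, 15, 11] (not full yet)
step 5: append 4 -> window=[1, 20, 15, 11, 4] -> max=20
step 6: append 32 -> window=[20, 15, 11, 4, 32] -> max=32
step 7: append 21 -> window=[15, 11, 4, 32, 21] -> max=32
step 8: append 15 -> window=[11, 4, 32, 21, 15] -> max=32
step 9: append 22 -> window=[4, 32, 21, 15, 22] -> max=32
step 10: append 20 -> window=[32, 21, 15, 22, 20] -> max=32
step 11: append 17 -> window=[21, 15, 22, 20, 17] -> max=22
Recorded maximums: 20 32 32 32 32 32 22
Changes between consecutive maximums: 2

Answer: 2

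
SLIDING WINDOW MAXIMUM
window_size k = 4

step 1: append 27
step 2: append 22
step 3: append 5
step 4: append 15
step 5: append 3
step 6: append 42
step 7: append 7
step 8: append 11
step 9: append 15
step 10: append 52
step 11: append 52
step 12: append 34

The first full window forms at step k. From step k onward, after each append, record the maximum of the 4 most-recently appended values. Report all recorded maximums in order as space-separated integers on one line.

step 1: append 27 -> window=[27] (not full yet)
step 2: append 22 -> window=[27, 22] (not full yet)
step 3: append 5 -> window=[27, 22, 5] (not full yet)
step 4: append 15 -> window=[27, 22, 5, 15] -> max=27
step 5: append 3 -> window=[22, 5, 15, 3] -> max=22
step 6: append 42 -> window=[5, 15, 3, 42] -> max=42
step 7: append 7 -> window=[15, 3, 42, 7] -> max=42
step 8: append 11 -> window=[3, 42, 7, 11] -> max=42
step 9: append 15 -> window=[42, 7, 11, 15] -> max=42
step 10: append 52 -> window=[7, 11, 15, 52] -> max=52
step 11: append 52 -> window=[11, 15, 52, 52] -> max=52
step 12: append 34 -> window=[15, 52, 52, 34] -> max=52

Answer: 27 22 42 42 42 42 52 52 52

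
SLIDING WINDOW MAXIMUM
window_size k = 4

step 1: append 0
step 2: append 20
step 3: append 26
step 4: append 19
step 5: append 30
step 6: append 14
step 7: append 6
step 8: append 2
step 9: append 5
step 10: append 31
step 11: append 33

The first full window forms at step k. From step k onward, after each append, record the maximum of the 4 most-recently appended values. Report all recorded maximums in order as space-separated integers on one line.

step 1: append 0 -> window=[0] (not full yet)
step 2: append 20 -> window=[0, 20] (not full yet)
step 3: append 26 -> window=[0, 20, 26] (not full yet)
step 4: append 19 -> window=[0, 20, 26, 19] -> max=26
step 5: append 30 -> window=[20, 26, 19, 30] -> max=30
step 6: append 14 -> window=[26, 19, 30, 14] -> max=30
step 7: append 6 -> window=[19, 30, 14, 6] -> max=30
step 8: append 2 -> window=[30, 14, 6, 2] -> max=30
step 9: append 5 -> window=[14, 6, 2, 5] -> max=14
step 10: append 31 -> window=[6, 2, 5, 31] -> max=31
step 11: append 33 -> window=[2, 5, 31, 33] -> max=33

Answer: 26 30 30 30 30 14 31 33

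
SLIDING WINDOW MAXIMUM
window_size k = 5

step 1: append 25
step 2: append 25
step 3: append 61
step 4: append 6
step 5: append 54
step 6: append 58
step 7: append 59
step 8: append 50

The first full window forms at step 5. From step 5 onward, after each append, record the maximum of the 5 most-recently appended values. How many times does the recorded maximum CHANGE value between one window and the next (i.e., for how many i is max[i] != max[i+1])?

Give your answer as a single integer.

step 1: append 25 -> window=[25] (not full yet)
step 2: append 25 -> window=[25, 25] (not full yet)
step 3: append 61 -> window=[25, 25, 61] (not full yet)
step 4: append 6 -> window=[25, 25, 61, 6] (not full yet)
step 5: append 54 -> window=[25, 25, 61, 6, 54] -> max=61
step 6: append 58 -> window=[25, 61, 6, 54, 58] -> max=61
step 7: append 59 -> window=[61, 6, 54, 58, 59] -> max=61
step 8: append 50 -> window=[6, 54, 58, 59, 50] -> max=59
Recorded maximums: 61 61 61 59
Changes between consecutive maximums: 1

Answer: 1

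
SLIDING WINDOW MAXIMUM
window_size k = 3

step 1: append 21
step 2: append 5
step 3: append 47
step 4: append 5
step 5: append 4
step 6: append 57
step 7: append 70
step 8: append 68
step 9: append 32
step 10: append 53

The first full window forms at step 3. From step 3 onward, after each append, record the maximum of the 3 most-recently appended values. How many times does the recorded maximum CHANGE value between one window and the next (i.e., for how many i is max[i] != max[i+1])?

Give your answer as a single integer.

Answer: 3

Derivation:
step 1: append 21 -> window=[21] (not full yet)
step 2: append 5 -> window=[21, 5] (not full yet)
step 3: append 47 -> window=[21, 5, 47] -> max=47
step 4: append 5 -> window=[5, 47, 5] -> max=47
step 5: append 4 -> window=[47, 5, 4] -> max=47
step 6: append 57 -> window=[5, 4, 57] -> max=57
step 7: append 70 -> window=[4, 57, 70] -> max=70
step 8: append 68 -> window=[57, 70, 68] -> max=70
step 9: append 32 -> window=[70, 68, 32] -> max=70
step 10: append 53 -> window=[68, 32, 53] -> max=68
Recorded maximums: 47 47 47 57 70 70 70 68
Changes between consecutive maximums: 3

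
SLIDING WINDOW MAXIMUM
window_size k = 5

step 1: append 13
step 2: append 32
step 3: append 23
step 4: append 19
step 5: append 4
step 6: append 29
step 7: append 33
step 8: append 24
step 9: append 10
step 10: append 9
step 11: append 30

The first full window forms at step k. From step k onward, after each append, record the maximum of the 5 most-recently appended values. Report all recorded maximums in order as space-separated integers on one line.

Answer: 32 32 33 33 33 33 33

Derivation:
step 1: append 13 -> window=[13] (not full yet)
step 2: append 32 -> window=[13, 32] (not full yet)
step 3: append 23 -> window=[13, 32, 23] (not full yet)
step 4: append 19 -> window=[13, 32, 23, 19] (not full yet)
step 5: append 4 -> window=[13, 32, 23, 19, 4] -> max=32
step 6: append 29 -> window=[32, 23, 19, 4, 29] -> max=32
step 7: append 33 -> window=[23, 19, 4, 29, 33] -> max=33
step 8: append 24 -> window=[19, 4, 29, 33, 24] -> max=33
step 9: append 10 -> window=[4, 29, 33, 24, 10] -> max=33
step 10: append 9 -> window=[29, 33, 24, 10, 9] -> max=33
step 11: append 30 -> window=[33, 24, 10, 9, 30] -> max=33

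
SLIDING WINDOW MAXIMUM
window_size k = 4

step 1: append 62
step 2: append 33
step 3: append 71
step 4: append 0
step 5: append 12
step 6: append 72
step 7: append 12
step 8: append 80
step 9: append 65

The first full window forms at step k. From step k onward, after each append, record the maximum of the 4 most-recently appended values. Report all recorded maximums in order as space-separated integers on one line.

step 1: append 62 -> window=[62] (not full yet)
step 2: append 33 -> window=[62, 33] (not full yet)
step 3: append 71 -> window=[62, 33, 71] (not full yet)
step 4: append 0 -> window=[62, 33, 71, 0] -> max=71
step 5: append 12 -> window=[33, 71, 0, 12] -> max=71
step 6: append 72 -> window=[71, 0, 12, 72] -> max=72
step 7: append 12 -> window=[0, 12, 72, 12] -> max=72
step 8: append 80 -> window=[12, 72, 12, 80] -> max=80
step 9: append 65 -> window=[72, 12, 80, 65] -> max=80

Answer: 71 71 72 72 80 80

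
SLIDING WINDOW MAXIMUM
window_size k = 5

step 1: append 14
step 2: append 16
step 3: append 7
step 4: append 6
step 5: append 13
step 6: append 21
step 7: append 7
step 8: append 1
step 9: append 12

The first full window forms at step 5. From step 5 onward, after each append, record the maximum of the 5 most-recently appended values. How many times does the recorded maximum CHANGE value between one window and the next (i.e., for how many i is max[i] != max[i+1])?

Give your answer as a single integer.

Answer: 1

Derivation:
step 1: append 14 -> window=[14] (not full yet)
step 2: append 16 -> window=[14, 16] (not full yet)
step 3: append 7 -> window=[14, 16, 7] (not full yet)
step 4: append 6 -> window=[14, 16, 7, 6] (not full yet)
step 5: append 13 -> window=[14, 16, 7, 6, 13] -> max=16
step 6: append 21 -> window=[16, 7, 6, 13, 21] -> max=21
step 7: append 7 -> window=[7, 6, 13, 21, 7] -> max=21
step 8: append 1 -> window=[6, 13, 21, 7, 1] -> max=21
step 9: append 12 -> window=[13, 21, 7, 1, 12] -> max=21
Recorded maximums: 16 21 21 21 21
Changes between consecutive maximums: 1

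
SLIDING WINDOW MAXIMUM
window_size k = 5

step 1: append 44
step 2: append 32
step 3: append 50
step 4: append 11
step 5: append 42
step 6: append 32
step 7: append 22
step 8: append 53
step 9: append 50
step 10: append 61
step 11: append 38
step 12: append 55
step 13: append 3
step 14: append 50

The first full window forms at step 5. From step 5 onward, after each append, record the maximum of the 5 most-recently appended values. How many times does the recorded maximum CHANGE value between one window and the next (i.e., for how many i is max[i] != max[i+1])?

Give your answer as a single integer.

step 1: append 44 -> window=[44] (not full yet)
step 2: append 32 -> window=[44, 32] (not full yet)
step 3: append 50 -> window=[44, 32, 50] (not full yet)
step 4: append 11 -> window=[44, 32, 50, 11] (not full yet)
step 5: append 42 -> window=[44, 32, 50, 11, 42] -> max=50
step 6: append 32 -> window=[32, 50, 11, 42, 32] -> max=50
step 7: append 22 -> window=[50, 11, 42, 32, 22] -> max=50
step 8: append 53 -> window=[11, 42, 32, 22, 53] -> max=53
step 9: append 50 -> window=[42, 32, 22, 53, 50] -> max=53
step 10: append 61 -> window=[32, 22, 53, 50, 61] -> max=61
step 11: append 38 -> window=[22, 53, 50, 61, 38] -> max=61
step 12: append 55 -> window=[53, 50, 61, 38, 55] -> max=61
step 13: append 3 -> window=[50, 61, 38, 55, 3] -> max=61
step 14: append 50 -> window=[61, 38, 55, 3, 50] -> max=61
Recorded maximums: 50 50 50 53 53 61 61 61 61 61
Changes between consecutive maximums: 2

Answer: 2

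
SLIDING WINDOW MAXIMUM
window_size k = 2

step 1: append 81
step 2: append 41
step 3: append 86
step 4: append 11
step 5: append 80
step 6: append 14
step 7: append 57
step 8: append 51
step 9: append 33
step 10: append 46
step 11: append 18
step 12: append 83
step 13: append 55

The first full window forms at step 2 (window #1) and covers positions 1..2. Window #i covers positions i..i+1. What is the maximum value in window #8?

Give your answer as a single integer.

Answer: 51

Derivation:
step 1: append 81 -> window=[81] (not full yet)
step 2: append 41 -> window=[81, 41] -> max=81
step 3: append 86 -> window=[41, 86] -> max=86
step 4: append 11 -> window=[86, 11] -> max=86
step 5: append 80 -> window=[11, 80] -> max=80
step 6: append 14 -> window=[80, 14] -> max=80
step 7: append 57 -> window=[14, 57] -> max=57
step 8: append 51 -> window=[57, 51] -> max=57
step 9: append 33 -> window=[51, 33] -> max=51
Window #8 max = 51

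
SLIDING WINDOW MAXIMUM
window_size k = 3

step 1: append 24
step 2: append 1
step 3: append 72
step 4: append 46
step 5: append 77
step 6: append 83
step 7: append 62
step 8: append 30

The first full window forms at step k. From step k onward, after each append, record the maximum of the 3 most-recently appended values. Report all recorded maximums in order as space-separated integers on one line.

Answer: 72 72 77 83 83 83

Derivation:
step 1: append 24 -> window=[24] (not full yet)
step 2: append 1 -> window=[24, 1] (not full yet)
step 3: append 72 -> window=[24, 1, 72] -> max=72
step 4: append 46 -> window=[1, 72, 46] -> max=72
step 5: append 77 -> window=[72, 46, 77] -> max=77
step 6: append 83 -> window=[46, 77, 83] -> max=83
step 7: append 62 -> window=[77, 83, 62] -> max=83
step 8: append 30 -> window=[83, 62, 30] -> max=83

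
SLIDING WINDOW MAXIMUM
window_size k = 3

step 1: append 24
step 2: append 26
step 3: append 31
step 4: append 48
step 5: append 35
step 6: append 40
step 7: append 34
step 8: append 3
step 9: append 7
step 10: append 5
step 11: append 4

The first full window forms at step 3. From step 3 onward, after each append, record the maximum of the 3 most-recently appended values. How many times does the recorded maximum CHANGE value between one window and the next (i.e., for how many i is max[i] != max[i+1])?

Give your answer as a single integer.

Answer: 4

Derivation:
step 1: append 24 -> window=[24] (not full yet)
step 2: append 26 -> window=[24, 26] (not full yet)
step 3: append 31 -> window=[24, 26, 31] -> max=31
step 4: append 48 -> window=[26, 31, 48] -> max=48
step 5: append 35 -> window=[31, 48, 35] -> max=48
step 6: append 40 -> window=[48, 35, 40] -> max=48
step 7: append 34 -> window=[35, 40, 34] -> max=40
step 8: append 3 -> window=[40, 34, 3] -> max=40
step 9: append 7 -> window=[34, 3, 7] -> max=34
step 10: append 5 -> window=[3, 7, 5] -> max=7
step 11: append 4 -> window=[7, 5, 4] -> max=7
Recorded maximums: 31 48 48 48 40 40 34 7 7
Changes between consecutive maximums: 4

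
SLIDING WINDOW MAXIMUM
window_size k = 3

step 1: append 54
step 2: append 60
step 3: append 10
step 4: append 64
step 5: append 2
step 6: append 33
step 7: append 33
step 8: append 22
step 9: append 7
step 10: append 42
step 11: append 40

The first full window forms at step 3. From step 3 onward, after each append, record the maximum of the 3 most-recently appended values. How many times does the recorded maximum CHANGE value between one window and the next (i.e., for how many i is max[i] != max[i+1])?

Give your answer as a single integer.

Answer: 3

Derivation:
step 1: append 54 -> window=[54] (not full yet)
step 2: append 60 -> window=[54, 60] (not full yet)
step 3: append 10 -> window=[54, 60, 10] -> max=60
step 4: append 64 -> window=[60, 10, 64] -> max=64
step 5: append 2 -> window=[10, 64, 2] -> max=64
step 6: append 33 -> window=[64, 2, 33] -> max=64
step 7: append 33 -> window=[2, 33, 33] -> max=33
step 8: append 22 -> window=[33, 33, 22] -> max=33
step 9: append 7 -> window=[33, 22, 7] -> max=33
step 10: append 42 -> window=[22, 7, 42] -> max=42
step 11: append 40 -> window=[7, 42, 40] -> max=42
Recorded maximums: 60 64 64 64 33 33 33 42 42
Changes between consecutive maximums: 3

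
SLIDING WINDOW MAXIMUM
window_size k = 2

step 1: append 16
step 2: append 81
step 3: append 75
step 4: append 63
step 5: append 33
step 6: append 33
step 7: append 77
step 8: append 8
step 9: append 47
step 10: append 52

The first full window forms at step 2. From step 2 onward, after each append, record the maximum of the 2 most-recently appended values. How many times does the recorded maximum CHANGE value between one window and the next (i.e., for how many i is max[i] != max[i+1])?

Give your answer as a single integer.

step 1: append 16 -> window=[16] (not full yet)
step 2: append 81 -> window=[16, 81] -> max=81
step 3: append 75 -> window=[81, 75] -> max=81
step 4: append 63 -> window=[75, 63] -> max=75
step 5: append 33 -> window=[63, 33] -> max=63
step 6: append 33 -> window=[33, 33] -> max=33
step 7: append 77 -> window=[33, 77] -> max=77
step 8: append 8 -> window=[77, 8] -> max=77
step 9: append 47 -> window=[8, 47] -> max=47
step 10: append 52 -> window=[47, 52] -> max=52
Recorded maximums: 81 81 75 63 33 77 77 47 52
Changes between consecutive maximums: 6

Answer: 6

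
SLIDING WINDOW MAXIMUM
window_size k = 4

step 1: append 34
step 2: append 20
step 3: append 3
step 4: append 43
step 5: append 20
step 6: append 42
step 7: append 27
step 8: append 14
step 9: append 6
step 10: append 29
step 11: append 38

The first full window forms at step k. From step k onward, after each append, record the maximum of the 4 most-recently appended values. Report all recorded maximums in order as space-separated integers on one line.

Answer: 43 43 43 43 42 42 29 38

Derivation:
step 1: append 34 -> window=[34] (not full yet)
step 2: append 20 -> window=[34, 20] (not full yet)
step 3: append 3 -> window=[34, 20, 3] (not full yet)
step 4: append 43 -> window=[34, 20, 3, 43] -> max=43
step 5: append 20 -> window=[20, 3, 43, 20] -> max=43
step 6: append 42 -> window=[3, 43, 20, 42] -> max=43
step 7: append 27 -> window=[43, 20, 42, 27] -> max=43
step 8: append 14 -> window=[20, 42, 27, 14] -> max=42
step 9: append 6 -> window=[42, 27, 14, 6] -> max=42
step 10: append 29 -> window=[27, 14, 6, 29] -> max=29
step 11: append 38 -> window=[14, 6, 29, 38] -> max=38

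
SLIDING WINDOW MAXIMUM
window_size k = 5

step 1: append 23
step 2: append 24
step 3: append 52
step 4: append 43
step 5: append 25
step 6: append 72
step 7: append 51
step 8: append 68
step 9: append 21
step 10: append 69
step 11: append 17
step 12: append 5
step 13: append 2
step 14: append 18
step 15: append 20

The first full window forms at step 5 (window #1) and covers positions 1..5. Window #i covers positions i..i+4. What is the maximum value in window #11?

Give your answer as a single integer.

step 1: append 23 -> window=[23] (not full yet)
step 2: append 24 -> window=[23, 24] (not full yet)
step 3: append 52 -> window=[23, 24, 52] (not full yet)
step 4: append 43 -> window=[23, 24, 52, 43] (not full yet)
step 5: append 25 -> window=[23, 24, 52, 43, 25] -> max=52
step 6: append 72 -> window=[24, 52, 43, 25, 72] -> max=72
step 7: append 51 -> window=[52, 43, 25, 72, 51] -> max=72
step 8: append 68 -> window=[43, 25, 72, 51, 68] -> max=72
step 9: append 21 -> window=[25, 72, 51, 68, 21] -> max=72
step 10: append 69 -> window=[72, 51, 68, 21, 69] -> max=72
step 11: append 17 -> window=[51, 68, 21, 69, 17] -> max=69
step 12: append 5 -> window=[68, 21, 69, 17, 5] -> max=69
step 13: append 2 -> window=[21, 69, 17, 5, 2] -> max=69
step 14: append 18 -> window=[69, 17, 5, 2, 18] -> max=69
step 15: append 20 -> window=[17, 5, 2, 18, 20] -> max=20
Window #11 max = 20

Answer: 20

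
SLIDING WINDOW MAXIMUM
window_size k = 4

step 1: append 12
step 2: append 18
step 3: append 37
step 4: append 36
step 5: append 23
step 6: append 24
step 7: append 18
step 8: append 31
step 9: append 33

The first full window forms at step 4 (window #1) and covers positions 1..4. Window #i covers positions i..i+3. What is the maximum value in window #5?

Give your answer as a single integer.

Answer: 31

Derivation:
step 1: append 12 -> window=[12] (not full yet)
step 2: append 18 -> window=[12, 18] (not full yet)
step 3: append 37 -> window=[12, 18, 37] (not full yet)
step 4: append 36 -> window=[12, 18, 37, 36] -> max=37
step 5: append 23 -> window=[18, 37, 36, 23] -> max=37
step 6: append 24 -> window=[37, 36, 23, 24] -> max=37
step 7: append 18 -> window=[36, 23, 24, 18] -> max=36
step 8: append 31 -> window=[23, 24, 18, 31] -> max=31
Window #5 max = 31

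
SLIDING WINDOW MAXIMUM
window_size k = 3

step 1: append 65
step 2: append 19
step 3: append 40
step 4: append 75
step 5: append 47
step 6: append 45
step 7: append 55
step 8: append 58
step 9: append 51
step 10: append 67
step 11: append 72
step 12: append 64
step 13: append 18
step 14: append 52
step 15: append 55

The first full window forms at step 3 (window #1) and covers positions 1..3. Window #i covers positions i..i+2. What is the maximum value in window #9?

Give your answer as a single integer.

Answer: 72

Derivation:
step 1: append 65 -> window=[65] (not full yet)
step 2: append 19 -> window=[65, 19] (not full yet)
step 3: append 40 -> window=[65, 19, 40] -> max=65
step 4: append 75 -> window=[19, 40, 75] -> max=75
step 5: append 47 -> window=[40, 75, 47] -> max=75
step 6: append 45 -> window=[75, 47, 45] -> max=75
step 7: append 55 -> window=[47, 45, 55] -> max=55
step 8: append 58 -> window=[45, 55, 58] -> max=58
step 9: append 51 -> window=[55, 58, 51] -> max=58
step 10: append 67 -> window=[58, 51, 67] -> max=67
step 11: append 72 -> window=[51, 67, 72] -> max=72
Window #9 max = 72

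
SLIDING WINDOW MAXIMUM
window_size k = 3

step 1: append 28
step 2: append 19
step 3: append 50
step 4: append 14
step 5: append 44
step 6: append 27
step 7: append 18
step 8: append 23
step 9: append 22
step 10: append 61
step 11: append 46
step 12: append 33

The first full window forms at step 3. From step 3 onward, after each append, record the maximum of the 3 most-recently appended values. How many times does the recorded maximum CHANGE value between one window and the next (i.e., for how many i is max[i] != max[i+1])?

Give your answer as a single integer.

Answer: 4

Derivation:
step 1: append 28 -> window=[28] (not full yet)
step 2: append 19 -> window=[28, 19] (not full yet)
step 3: append 50 -> window=[28, 19, 50] -> max=50
step 4: append 14 -> window=[19, 50, 14] -> max=50
step 5: append 44 -> window=[50, 14, 44] -> max=50
step 6: append 27 -> window=[14, 44, 27] -> max=44
step 7: append 18 -> window=[44, 27, 18] -> max=44
step 8: append 23 -> window=[27, 18, 23] -> max=27
step 9: append 22 -> window=[18, 23, 22] -> max=23
step 10: append 61 -> window=[23, 22, 61] -> max=61
step 11: append 46 -> window=[22, 61, 46] -> max=61
step 12: append 33 -> window=[61, 46, 33] -> max=61
Recorded maximums: 50 50 50 44 44 27 23 61 61 61
Changes between consecutive maximums: 4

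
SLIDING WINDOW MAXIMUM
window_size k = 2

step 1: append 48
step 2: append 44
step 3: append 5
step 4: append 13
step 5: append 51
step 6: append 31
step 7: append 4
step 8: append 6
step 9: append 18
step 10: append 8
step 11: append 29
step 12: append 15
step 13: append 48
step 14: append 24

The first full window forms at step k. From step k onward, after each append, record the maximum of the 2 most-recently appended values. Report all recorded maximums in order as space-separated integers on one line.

step 1: append 48 -> window=[48] (not full yet)
step 2: append 44 -> window=[48, 44] -> max=48
step 3: append 5 -> window=[44, 5] -> max=44
step 4: append 13 -> window=[5, 13] -> max=13
step 5: append 51 -> window=[13, 51] -> max=51
step 6: append 31 -> window=[51, 31] -> max=51
step 7: append 4 -> window=[31, 4] -> max=31
step 8: append 6 -> window=[4, 6] -> max=6
step 9: append 18 -> window=[6, 18] -> max=18
step 10: append 8 -> window=[18, 8] -> max=18
step 11: append 29 -> window=[8, 29] -> max=29
step 12: append 15 -> window=[29, 15] -> max=29
step 13: append 48 -> window=[15, 48] -> max=48
step 14: append 24 -> window=[48, 24] -> max=48

Answer: 48 44 13 51 51 31 6 18 18 29 29 48 48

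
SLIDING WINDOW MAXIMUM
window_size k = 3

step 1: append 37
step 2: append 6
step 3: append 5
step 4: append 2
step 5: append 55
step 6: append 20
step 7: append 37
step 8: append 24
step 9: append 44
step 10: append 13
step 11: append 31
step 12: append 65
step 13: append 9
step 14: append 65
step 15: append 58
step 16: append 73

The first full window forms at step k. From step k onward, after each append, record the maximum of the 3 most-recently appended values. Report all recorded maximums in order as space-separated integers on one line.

Answer: 37 6 55 55 55 37 44 44 44 65 65 65 65 73

Derivation:
step 1: append 37 -> window=[37] (not full yet)
step 2: append 6 -> window=[37, 6] (not full yet)
step 3: append 5 -> window=[37, 6, 5] -> max=37
step 4: append 2 -> window=[6, 5, 2] -> max=6
step 5: append 55 -> window=[5, 2, 55] -> max=55
step 6: append 20 -> window=[2, 55, 20] -> max=55
step 7: append 37 -> window=[55, 20, 37] -> max=55
step 8: append 24 -> window=[20, 37, 24] -> max=37
step 9: append 44 -> window=[37, 24, 44] -> max=44
step 10: append 13 -> window=[24, 44, 13] -> max=44
step 11: append 31 -> window=[44, 13, 31] -> max=44
step 12: append 65 -> window=[13, 31, 65] -> max=65
step 13: append 9 -> window=[31, 65, 9] -> max=65
step 14: append 65 -> window=[65, 9, 65] -> max=65
step 15: append 58 -> window=[9, 65, 58] -> max=65
step 16: append 73 -> window=[65, 58, 73] -> max=73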